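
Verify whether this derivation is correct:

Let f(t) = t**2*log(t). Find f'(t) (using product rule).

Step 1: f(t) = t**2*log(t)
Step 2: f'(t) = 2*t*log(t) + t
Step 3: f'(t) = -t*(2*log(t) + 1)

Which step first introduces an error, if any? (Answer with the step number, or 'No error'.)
Step 3

Step 3 is incorrect due to a sign flip.
The step shows: -t*(2*log(t) + 1)
The correct value should be: t*(2*log(t) + 1)

Explanation: The sign of the whole expression was flipped: the term t*(2*log(t) + 1) was incorrectly written as -t*(2*log(t) + 1)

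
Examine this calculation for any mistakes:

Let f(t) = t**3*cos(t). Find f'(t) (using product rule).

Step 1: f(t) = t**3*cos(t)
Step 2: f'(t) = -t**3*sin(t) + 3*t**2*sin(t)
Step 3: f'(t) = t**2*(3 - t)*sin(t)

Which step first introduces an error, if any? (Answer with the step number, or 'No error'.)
Step 2

Step 2 is incorrect due to a wrong trig function.
The step shows: -t**3*sin(t) + 3*t**2*sin(t)
The correct value should be: -t**3*sin(t) + 3*t**2*cos(t)

Explanation: cos(t) was incorrectly written as sin(t): the term 3*t**2*cos(t) was incorrectly written as 3*t**2*sin(t)
The later steps are derived from this incorrect expression, so the error originates in Step 2.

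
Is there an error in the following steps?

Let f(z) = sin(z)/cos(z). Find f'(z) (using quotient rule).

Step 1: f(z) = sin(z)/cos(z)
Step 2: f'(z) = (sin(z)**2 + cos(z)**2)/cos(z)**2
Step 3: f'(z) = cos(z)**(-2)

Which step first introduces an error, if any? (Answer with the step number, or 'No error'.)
No error

All steps in this derivation are correct.
The final answer f'(z) = cos(z)**(-2) is valid.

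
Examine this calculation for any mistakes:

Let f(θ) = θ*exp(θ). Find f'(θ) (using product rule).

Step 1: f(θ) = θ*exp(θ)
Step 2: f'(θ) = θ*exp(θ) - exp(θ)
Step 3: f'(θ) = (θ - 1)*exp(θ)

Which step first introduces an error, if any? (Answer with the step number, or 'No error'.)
Step 2

Step 2 is incorrect due to a sign flip.
The step shows: θ*exp(θ) - exp(θ)
The correct value should be: θ*exp(θ) + exp(θ)

Explanation: The sign of one term was flipped: the term exp(θ) was incorrectly written as -exp(θ)
The later steps are derived from this incorrect expression, so the error originates in Step 2.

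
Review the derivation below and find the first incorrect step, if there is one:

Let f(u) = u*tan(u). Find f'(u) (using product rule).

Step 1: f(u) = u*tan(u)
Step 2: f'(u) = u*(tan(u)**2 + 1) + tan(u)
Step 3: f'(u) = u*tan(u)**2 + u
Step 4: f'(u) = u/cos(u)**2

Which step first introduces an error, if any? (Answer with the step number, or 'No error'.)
Step 3

Step 3 is incorrect due to a dropped term.
The step shows: u*tan(u)**2 + u
The correct value should be: u*tan(u)**2 + u + tan(u)

Explanation: A term was dropped: the term tan(u) was incorrectly omitted
The later steps are derived from this incorrect expression, so the error originates in Step 3.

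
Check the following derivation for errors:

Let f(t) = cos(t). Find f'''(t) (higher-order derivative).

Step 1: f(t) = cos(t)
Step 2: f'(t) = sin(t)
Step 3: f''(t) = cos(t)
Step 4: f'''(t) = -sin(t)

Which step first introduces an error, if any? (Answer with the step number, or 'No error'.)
Step 2

Step 2 is incorrect due to a sign flip.
The step shows: sin(t)
The correct value should be: -sin(t)

Explanation: The sign of the whole expression was flipped: the term -sin(t) was incorrectly written as sin(t)
The later steps are derived from this incorrect expression, so the error originates in Step 2.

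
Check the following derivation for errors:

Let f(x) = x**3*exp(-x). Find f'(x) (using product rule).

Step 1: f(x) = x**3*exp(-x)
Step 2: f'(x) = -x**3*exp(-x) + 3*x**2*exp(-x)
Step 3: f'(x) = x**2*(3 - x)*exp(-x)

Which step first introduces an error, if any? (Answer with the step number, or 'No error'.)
No error

All steps in this derivation are correct.
The final answer f'(x) = x**2*(3 - x)*exp(-x) is valid.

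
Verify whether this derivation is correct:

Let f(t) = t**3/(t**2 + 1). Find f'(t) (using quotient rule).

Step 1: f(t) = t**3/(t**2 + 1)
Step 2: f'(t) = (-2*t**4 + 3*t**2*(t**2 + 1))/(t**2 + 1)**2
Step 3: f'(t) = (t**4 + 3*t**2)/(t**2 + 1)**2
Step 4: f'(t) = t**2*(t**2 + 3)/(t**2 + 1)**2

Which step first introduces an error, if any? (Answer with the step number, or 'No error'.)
No error

All steps in this derivation are correct.
The final answer f'(t) = t**2*(t**2 + 3)/(t**2 + 1)**2 is valid.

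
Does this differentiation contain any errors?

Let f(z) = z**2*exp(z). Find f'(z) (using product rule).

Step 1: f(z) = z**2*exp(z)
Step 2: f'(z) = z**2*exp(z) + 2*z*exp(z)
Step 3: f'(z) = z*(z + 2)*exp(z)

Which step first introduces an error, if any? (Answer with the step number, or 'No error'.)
No error

All steps in this derivation are correct.
The final answer f'(z) = z*(z + 2)*exp(z) is valid.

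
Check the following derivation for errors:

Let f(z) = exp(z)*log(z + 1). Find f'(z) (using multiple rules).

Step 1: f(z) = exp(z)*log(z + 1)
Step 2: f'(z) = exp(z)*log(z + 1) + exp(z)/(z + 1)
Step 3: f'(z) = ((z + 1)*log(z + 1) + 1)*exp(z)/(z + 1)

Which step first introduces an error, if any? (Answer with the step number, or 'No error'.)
No error

All steps in this derivation are correct.
The final answer f'(z) = ((z + 1)*log(z + 1) + 1)*exp(z)/(z + 1) is valid.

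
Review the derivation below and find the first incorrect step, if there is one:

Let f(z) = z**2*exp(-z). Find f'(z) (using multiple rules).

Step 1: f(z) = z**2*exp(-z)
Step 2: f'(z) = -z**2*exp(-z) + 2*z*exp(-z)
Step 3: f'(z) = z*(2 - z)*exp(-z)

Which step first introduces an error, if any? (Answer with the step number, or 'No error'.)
No error

All steps in this derivation are correct.
The final answer f'(z) = z*(2 - z)*exp(-z) is valid.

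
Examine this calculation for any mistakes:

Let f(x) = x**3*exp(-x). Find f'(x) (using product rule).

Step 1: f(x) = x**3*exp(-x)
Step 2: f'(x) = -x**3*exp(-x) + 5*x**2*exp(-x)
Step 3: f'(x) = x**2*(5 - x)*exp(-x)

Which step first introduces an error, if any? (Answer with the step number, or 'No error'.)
Step 2

Step 2 is incorrect due to a wrong coefficient.
The step shows: -x**3*exp(-x) + 5*x**2*exp(-x)
The correct value should be: -x**3*exp(-x) + 3*x**2*exp(-x)

Explanation: The coefficient 3 was incorrectly written as 5: the term 3*x**2*exp(-x) was incorrectly written as 5*x**2*exp(-x)
The later steps are derived from this incorrect expression, so the error originates in Step 2.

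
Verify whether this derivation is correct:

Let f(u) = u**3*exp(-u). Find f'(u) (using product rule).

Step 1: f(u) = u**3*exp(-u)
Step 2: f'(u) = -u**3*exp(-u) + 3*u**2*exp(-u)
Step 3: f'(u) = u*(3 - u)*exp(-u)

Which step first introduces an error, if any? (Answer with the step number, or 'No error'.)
Step 3

Step 3 is incorrect due to a wrong exponent.
The step shows: u*(3 - u)*exp(-u)
The correct value should be: u**2*(3 - u)*exp(-u)

Explanation: The exponent 2 on u was incorrectly written as 1: the term u**2*(3 - u)*exp(-u) was incorrectly written as u*(3 - u)*exp(-u)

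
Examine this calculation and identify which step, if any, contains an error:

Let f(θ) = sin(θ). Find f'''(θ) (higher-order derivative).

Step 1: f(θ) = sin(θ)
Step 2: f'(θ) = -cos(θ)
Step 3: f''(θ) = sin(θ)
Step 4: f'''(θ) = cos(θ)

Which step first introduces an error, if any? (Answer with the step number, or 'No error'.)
Step 2

Step 2 is incorrect due to a sign flip.
The step shows: -cos(θ)
The correct value should be: cos(θ)

Explanation: The sign of the whole expression was flipped: the term cos(θ) was incorrectly written as -cos(θ)
The later steps are derived from this incorrect expression, so the error originates in Step 2.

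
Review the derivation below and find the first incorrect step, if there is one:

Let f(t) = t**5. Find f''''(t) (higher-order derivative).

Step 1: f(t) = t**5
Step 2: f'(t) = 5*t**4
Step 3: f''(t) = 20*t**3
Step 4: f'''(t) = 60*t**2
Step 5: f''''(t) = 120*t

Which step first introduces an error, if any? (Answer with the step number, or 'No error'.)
No error

All steps in this derivation are correct.
The final answer f''''(t) = 120*t is valid.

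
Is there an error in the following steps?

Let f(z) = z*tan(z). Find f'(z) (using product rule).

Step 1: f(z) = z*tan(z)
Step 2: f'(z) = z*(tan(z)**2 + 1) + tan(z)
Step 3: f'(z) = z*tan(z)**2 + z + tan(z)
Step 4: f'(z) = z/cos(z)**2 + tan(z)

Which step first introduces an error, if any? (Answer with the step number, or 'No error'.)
No error

All steps in this derivation are correct.
The final answer f'(z) = z/cos(z)**2 + tan(z) is valid.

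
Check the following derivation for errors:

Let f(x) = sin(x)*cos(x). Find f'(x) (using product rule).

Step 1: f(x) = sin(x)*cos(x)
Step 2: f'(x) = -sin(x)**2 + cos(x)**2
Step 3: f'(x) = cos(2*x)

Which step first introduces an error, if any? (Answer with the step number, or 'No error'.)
No error

All steps in this derivation are correct.
The final answer f'(x) = cos(2*x) is valid.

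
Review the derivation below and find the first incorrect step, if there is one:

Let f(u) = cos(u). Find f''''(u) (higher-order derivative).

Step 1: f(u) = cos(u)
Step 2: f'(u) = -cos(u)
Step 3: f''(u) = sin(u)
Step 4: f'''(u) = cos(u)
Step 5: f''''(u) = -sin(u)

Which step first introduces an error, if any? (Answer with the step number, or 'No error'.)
Step 2

Step 2 is incorrect due to a wrong trig function.
The step shows: -cos(u)
The correct value should be: -sin(u)

Explanation: sin(u) was incorrectly written as cos(u): the term -sin(u) was incorrectly written as -cos(u)
The later steps are derived from this incorrect expression, so the error originates in Step 2.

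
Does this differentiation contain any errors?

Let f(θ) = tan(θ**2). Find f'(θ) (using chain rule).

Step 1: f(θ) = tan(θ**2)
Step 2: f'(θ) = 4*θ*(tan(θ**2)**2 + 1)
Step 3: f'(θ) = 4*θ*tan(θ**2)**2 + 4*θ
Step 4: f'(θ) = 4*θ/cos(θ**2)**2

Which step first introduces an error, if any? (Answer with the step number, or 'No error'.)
Step 2

Step 2 is incorrect due to a wrong coefficient.
The step shows: 4*θ*(tan(θ**2)**2 + 1)
The correct value should be: 2*θ*(tan(θ**2)**2 + 1)

Explanation: The coefficient 2 was incorrectly written as 4: the term 2*θ*(tan(θ**2)**2 + 1) was incorrectly written as 4*θ*(tan(θ**2)**2 + 1)
The later steps are derived from this incorrect expression, so the error originates in Step 2.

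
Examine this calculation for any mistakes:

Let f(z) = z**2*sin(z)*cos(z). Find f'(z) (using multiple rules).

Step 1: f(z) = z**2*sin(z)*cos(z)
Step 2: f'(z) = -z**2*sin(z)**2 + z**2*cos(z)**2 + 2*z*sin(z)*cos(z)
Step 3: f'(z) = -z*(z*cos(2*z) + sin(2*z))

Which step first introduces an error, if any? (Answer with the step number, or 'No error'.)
Step 3

Step 3 is incorrect due to a sign flip.
The step shows: -z*(z*cos(2*z) + sin(2*z))
The correct value should be: z*(z*cos(2*z) + sin(2*z))

Explanation: The sign of the whole expression was flipped: the term z*(z*cos(2*z) + sin(2*z)) was incorrectly written as -z*(z*cos(2*z) + sin(2*z))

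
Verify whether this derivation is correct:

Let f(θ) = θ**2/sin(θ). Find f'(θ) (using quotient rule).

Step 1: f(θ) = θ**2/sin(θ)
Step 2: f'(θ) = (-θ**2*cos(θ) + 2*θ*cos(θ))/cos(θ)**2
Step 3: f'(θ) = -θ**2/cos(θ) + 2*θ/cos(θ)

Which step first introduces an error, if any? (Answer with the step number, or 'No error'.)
Step 2

Step 2 is incorrect due to a wrong trig function.
The step shows: (-θ**2*cos(θ) + 2*θ*cos(θ))/cos(θ)**2
The correct value should be: (-θ**2*cos(θ) + 2*θ*sin(θ))/sin(θ)**2

Explanation: sin(θ) was incorrectly written as cos(θ): the term (-θ**2*cos(θ) + 2*θ*sin(θ))/sin(θ)**2 was incorrectly written as (-θ**2*cos(θ) + 2*θ*cos(θ))/cos(θ)**2
The later steps are derived from this incorrect expression, so the error originates in Step 2.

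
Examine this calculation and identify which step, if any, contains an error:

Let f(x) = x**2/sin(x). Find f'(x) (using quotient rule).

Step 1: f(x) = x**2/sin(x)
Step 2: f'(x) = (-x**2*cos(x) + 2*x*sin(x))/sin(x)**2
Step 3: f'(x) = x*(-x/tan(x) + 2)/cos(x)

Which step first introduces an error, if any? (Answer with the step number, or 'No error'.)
Step 3

Step 3 is incorrect due to a wrong trig function.
The step shows: x*(-x/tan(x) + 2)/cos(x)
The correct value should be: x*(-x/tan(x) + 2)/sin(x)

Explanation: sin(x) was incorrectly written as cos(x): the term x*(-x/tan(x) + 2)/sin(x) was incorrectly written as x*(-x/tan(x) + 2)/cos(x)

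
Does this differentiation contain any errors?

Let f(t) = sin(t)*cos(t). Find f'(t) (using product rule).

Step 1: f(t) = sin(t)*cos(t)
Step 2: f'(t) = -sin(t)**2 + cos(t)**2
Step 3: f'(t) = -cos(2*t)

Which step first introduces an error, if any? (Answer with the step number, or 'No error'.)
Step 3

Step 3 is incorrect due to a sign flip.
The step shows: -cos(2*t)
The correct value should be: cos(2*t)

Explanation: The sign of the whole expression was flipped: the term cos(2*t) was incorrectly written as -cos(2*t)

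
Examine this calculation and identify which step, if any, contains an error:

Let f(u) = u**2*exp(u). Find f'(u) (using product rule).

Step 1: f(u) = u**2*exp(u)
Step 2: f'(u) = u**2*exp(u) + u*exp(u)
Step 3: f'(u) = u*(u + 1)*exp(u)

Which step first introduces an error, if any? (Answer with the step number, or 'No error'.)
Step 2

Step 2 is incorrect due to a wrong coefficient.
The step shows: u**2*exp(u) + u*exp(u)
The correct value should be: u**2*exp(u) + 2*u*exp(u)

Explanation: The coefficient 2 was incorrectly written as 1: the term 2*u*exp(u) was incorrectly written as u*exp(u)
The later steps are derived from this incorrect expression, so the error originates in Step 2.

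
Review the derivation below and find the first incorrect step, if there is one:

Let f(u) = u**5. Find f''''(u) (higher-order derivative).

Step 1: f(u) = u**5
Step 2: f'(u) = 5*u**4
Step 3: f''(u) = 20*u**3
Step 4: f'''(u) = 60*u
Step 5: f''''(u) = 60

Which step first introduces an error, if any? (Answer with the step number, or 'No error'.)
Step 4

Step 4 is incorrect due to a wrong exponent.
The step shows: 60*u
The correct value should be: 60*u**2

Explanation: The exponent 2 on u was incorrectly written as 1: the term 60*u**2 was incorrectly written as 60*u
The later steps are derived from this incorrect expression, so the error originates in Step 4.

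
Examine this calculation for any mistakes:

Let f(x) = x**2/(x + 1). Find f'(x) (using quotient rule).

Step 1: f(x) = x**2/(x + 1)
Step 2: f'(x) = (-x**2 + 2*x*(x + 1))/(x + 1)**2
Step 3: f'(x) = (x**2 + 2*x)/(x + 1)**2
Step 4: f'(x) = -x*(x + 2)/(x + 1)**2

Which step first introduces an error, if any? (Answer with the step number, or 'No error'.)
Step 4

Step 4 is incorrect due to a sign flip.
The step shows: -x*(x + 2)/(x + 1)**2
The correct value should be: x*(x + 2)/(x + 1)**2

Explanation: The sign of the whole expression was flipped: the term x*(x + 2)/(x + 1)**2 was incorrectly written as -x*(x + 2)/(x + 1)**2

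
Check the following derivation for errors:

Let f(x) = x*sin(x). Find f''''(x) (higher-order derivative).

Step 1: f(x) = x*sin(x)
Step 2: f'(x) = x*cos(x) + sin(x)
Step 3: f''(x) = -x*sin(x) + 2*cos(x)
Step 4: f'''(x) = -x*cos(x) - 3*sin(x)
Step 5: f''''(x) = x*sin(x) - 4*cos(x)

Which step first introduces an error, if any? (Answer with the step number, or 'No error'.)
No error

All steps in this derivation are correct.
The final answer f''''(x) = x*sin(x) - 4*cos(x) is valid.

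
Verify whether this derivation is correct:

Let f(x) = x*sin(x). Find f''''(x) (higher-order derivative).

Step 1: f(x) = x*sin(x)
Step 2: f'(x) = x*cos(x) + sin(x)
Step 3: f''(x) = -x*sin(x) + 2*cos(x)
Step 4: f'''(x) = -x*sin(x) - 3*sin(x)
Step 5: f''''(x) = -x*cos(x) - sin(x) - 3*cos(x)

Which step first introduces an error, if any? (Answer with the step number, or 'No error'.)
Step 4

Step 4 is incorrect due to a wrong trig function.
The step shows: -x*sin(x) - 3*sin(x)
The correct value should be: -x*cos(x) - 3*sin(x)

Explanation: cos(x) was incorrectly written as sin(x): the term -x*cos(x) was incorrectly written as -x*sin(x)
The later steps are derived from this incorrect expression, so the error originates in Step 4.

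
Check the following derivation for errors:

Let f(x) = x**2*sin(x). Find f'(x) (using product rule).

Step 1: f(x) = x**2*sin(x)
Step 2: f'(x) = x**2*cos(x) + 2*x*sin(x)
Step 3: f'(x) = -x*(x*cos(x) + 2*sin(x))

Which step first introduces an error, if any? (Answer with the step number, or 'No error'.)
Step 3

Step 3 is incorrect due to a sign flip.
The step shows: -x*(x*cos(x) + 2*sin(x))
The correct value should be: x*(x*cos(x) + 2*sin(x))

Explanation: The sign of the whole expression was flipped: the term x*(x*cos(x) + 2*sin(x)) was incorrectly written as -x*(x*cos(x) + 2*sin(x))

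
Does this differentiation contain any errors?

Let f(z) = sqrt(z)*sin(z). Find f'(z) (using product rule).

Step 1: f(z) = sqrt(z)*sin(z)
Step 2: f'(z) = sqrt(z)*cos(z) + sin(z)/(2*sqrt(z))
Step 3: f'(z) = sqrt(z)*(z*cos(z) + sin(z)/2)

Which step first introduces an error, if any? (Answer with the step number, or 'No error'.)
Step 3

Step 3 is incorrect due to a wrong exponent.
The step shows: sqrt(z)*(z*cos(z) + sin(z)/2)
The correct value should be: (z*cos(z) + sin(z)/2)/sqrt(z)

Explanation: The exponent -1/2 on z was incorrectly written as 1/2: the term (z*cos(z) + sin(z)/2)/sqrt(z) was incorrectly written as sqrt(z)*(z*cos(z) + sin(z)/2)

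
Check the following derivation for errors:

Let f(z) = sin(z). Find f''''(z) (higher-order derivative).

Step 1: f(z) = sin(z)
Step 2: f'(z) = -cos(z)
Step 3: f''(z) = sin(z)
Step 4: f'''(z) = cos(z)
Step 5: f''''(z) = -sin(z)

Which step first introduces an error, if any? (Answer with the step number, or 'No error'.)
Step 2

Step 2 is incorrect due to a sign flip.
The step shows: -cos(z)
The correct value should be: cos(z)

Explanation: The sign of the whole expression was flipped: the term cos(z) was incorrectly written as -cos(z)
The later steps are derived from this incorrect expression, so the error originates in Step 2.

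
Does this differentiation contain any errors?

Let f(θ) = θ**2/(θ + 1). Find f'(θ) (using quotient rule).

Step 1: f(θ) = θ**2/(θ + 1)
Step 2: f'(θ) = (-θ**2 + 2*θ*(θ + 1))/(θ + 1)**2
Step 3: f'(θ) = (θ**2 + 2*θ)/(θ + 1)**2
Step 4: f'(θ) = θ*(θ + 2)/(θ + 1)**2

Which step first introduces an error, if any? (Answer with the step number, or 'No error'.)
No error

All steps in this derivation are correct.
The final answer f'(θ) = θ*(θ + 2)/(θ + 1)**2 is valid.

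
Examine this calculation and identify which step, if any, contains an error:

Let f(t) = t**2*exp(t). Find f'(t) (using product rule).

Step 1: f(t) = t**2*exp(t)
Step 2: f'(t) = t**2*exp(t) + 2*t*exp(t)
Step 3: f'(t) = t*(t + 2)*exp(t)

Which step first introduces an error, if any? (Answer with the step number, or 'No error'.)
No error

All steps in this derivation are correct.
The final answer f'(t) = t*(t + 2)*exp(t) is valid.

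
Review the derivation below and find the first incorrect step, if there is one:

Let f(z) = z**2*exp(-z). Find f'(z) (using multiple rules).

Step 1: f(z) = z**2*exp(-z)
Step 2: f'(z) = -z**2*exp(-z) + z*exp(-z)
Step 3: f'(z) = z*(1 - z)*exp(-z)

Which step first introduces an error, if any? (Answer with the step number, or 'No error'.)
Step 2

Step 2 is incorrect due to a wrong coefficient.
The step shows: -z**2*exp(-z) + z*exp(-z)
The correct value should be: -z**2*exp(-z) + 2*z*exp(-z)

Explanation: The coefficient 2 was incorrectly written as 1: the term 2*z*exp(-z) was incorrectly written as z*exp(-z)
The later steps are derived from this incorrect expression, so the error originates in Step 2.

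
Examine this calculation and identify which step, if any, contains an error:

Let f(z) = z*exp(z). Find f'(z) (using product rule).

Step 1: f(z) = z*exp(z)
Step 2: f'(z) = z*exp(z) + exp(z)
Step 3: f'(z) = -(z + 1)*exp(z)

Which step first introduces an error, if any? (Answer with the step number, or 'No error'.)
Step 3

Step 3 is incorrect due to a sign flip.
The step shows: -(z + 1)*exp(z)
The correct value should be: (z + 1)*exp(z)

Explanation: The sign of the whole expression was flipped: the term (z + 1)*exp(z) was incorrectly written as -(z + 1)*exp(z)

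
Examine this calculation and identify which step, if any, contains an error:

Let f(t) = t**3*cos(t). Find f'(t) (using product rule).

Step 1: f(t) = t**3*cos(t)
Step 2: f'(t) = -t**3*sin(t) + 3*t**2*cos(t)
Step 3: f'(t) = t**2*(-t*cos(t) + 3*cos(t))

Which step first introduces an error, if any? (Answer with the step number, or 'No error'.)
Step 3

Step 3 is incorrect due to a wrong trig function.
The step shows: t**2*(-t*cos(t) + 3*cos(t))
The correct value should be: t**2*(-t*sin(t) + 3*cos(t))

Explanation: sin(t) was incorrectly written as cos(t): the term t**2*(-t*sin(t) + 3*cos(t)) was incorrectly written as t**2*(-t*cos(t) + 3*cos(t))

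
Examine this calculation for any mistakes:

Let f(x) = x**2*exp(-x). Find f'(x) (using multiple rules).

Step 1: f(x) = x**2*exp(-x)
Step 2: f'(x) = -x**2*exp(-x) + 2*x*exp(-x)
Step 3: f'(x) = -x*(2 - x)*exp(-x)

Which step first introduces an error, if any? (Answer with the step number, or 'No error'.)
Step 3

Step 3 is incorrect due to a sign flip.
The step shows: -x*(2 - x)*exp(-x)
The correct value should be: x*(2 - x)*exp(-x)

Explanation: The sign of the whole expression was flipped: the term x*(2 - x)*exp(-x) was incorrectly written as -x*(2 - x)*exp(-x)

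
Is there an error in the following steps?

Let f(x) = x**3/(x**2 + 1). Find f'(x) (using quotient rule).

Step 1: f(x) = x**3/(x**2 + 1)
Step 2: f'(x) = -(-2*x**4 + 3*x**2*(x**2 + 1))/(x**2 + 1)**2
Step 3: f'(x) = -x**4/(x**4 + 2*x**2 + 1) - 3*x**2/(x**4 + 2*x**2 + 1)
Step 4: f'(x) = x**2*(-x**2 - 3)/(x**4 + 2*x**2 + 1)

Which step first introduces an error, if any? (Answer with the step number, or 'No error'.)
Step 2

Step 2 is incorrect due to a sign flip.
The step shows: -(-2*x**4 + 3*x**2*(x**2 + 1))/(x**2 + 1)**2
The correct value should be: (-2*x**4 + 3*x**2*(x**2 + 1))/(x**2 + 1)**2

Explanation: The sign of the whole expression was flipped: the term (-2*x**4 + 3*x**2*(x**2 + 1))/(x**2 + 1)**2 was incorrectly written as -(-2*x**4 + 3*x**2*(x**2 + 1))/(x**2 + 1)**2
The later steps are derived from this incorrect expression, so the error originates in Step 2.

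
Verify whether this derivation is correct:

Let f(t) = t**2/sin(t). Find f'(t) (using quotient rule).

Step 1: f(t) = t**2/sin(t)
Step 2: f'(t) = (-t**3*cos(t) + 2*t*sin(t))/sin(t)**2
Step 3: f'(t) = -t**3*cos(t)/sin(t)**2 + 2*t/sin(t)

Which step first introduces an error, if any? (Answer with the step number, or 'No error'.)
Step 2

Step 2 is incorrect due to a wrong exponent.
The step shows: (-t**3*cos(t) + 2*t*sin(t))/sin(t)**2
The correct value should be: (-t**2*cos(t) + 2*t*sin(t))/sin(t)**2

Explanation: The exponent 2 on t was incorrectly written as 3: the term (-t**2*cos(t) + 2*t*sin(t))/sin(t)**2 was incorrectly written as (-t**3*cos(t) + 2*t*sin(t))/sin(t)**2
The later steps are derived from this incorrect expression, so the error originates in Step 2.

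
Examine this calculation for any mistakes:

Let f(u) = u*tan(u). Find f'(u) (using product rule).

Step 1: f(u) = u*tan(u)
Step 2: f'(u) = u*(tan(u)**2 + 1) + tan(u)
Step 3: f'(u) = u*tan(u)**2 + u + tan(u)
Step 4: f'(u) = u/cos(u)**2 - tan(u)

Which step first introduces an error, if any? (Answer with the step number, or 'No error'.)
Step 4

Step 4 is incorrect due to a sign flip.
The step shows: u/cos(u)**2 - tan(u)
The correct value should be: u/cos(u)**2 + tan(u)

Explanation: The sign of one term was flipped: the term tan(u) was incorrectly written as -tan(u)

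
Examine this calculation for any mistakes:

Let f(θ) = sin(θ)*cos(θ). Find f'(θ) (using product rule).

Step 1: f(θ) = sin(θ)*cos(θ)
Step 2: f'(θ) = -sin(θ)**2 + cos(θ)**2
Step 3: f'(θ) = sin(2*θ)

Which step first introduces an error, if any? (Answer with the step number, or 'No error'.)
Step 3

Step 3 is incorrect due to a wrong trig function.
The step shows: sin(2*θ)
The correct value should be: cos(2*θ)

Explanation: cos(2*θ) was incorrectly written as sin(2*θ): the term cos(2*θ) was incorrectly written as sin(2*θ)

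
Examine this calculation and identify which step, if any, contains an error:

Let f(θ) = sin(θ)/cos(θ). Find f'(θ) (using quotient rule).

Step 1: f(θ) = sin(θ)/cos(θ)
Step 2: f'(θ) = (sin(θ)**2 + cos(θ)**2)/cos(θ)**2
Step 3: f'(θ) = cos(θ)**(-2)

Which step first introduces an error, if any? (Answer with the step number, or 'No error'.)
No error

All steps in this derivation are correct.
The final answer f'(θ) = cos(θ)**(-2) is valid.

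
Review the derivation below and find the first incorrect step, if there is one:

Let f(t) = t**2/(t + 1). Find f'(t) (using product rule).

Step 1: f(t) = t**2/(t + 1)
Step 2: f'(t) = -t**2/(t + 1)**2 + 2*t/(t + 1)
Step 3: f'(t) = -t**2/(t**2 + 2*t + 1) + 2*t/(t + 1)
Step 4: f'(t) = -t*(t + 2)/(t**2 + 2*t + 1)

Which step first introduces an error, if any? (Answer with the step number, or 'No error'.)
Step 4

Step 4 is incorrect due to a sign flip.
The step shows: -t*(t + 2)/(t**2 + 2*t + 1)
The correct value should be: t*(t + 2)/(t**2 + 2*t + 1)

Explanation: The sign of the whole expression was flipped: the term t*(t + 2)/(t**2 + 2*t + 1) was incorrectly written as -t*(t + 2)/(t**2 + 2*t + 1)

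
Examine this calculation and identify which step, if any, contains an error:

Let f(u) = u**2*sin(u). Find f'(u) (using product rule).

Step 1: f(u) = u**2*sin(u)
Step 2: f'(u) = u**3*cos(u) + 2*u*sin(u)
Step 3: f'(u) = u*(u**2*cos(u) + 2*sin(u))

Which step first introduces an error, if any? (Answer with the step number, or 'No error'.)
Step 2

Step 2 is incorrect due to a wrong exponent.
The step shows: u**3*cos(u) + 2*u*sin(u)
The correct value should be: u**2*cos(u) + 2*u*sin(u)

Explanation: The exponent 2 on u was incorrectly written as 3: the term u**2*cos(u) was incorrectly written as u**3*cos(u)
The later steps are derived from this incorrect expression, so the error originates in Step 2.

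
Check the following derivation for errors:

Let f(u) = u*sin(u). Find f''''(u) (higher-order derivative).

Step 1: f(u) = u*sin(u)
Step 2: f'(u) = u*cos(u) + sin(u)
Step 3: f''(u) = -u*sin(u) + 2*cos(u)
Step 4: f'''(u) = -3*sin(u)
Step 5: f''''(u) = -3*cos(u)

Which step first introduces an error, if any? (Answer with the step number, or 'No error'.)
Step 4

Step 4 is incorrect due to a dropped term.
The step shows: -3*sin(u)
The correct value should be: -u*cos(u) - 3*sin(u)

Explanation: A term was dropped: the term -u*cos(u) was incorrectly omitted
The later steps are derived from this incorrect expression, so the error originates in Step 4.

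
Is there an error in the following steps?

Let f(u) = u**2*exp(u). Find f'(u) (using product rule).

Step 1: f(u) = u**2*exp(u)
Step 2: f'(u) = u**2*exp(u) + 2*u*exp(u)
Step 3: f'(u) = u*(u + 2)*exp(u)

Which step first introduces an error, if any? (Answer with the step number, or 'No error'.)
No error

All steps in this derivation are correct.
The final answer f'(u) = u*(u + 2)*exp(u) is valid.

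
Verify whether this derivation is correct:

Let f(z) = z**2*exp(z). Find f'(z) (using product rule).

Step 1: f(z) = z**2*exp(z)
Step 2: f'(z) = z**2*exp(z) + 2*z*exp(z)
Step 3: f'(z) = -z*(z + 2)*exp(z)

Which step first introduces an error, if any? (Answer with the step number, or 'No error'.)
Step 3

Step 3 is incorrect due to a sign flip.
The step shows: -z*(z + 2)*exp(z)
The correct value should be: z*(z + 2)*exp(z)

Explanation: The sign of the whole expression was flipped: the term z*(z + 2)*exp(z) was incorrectly written as -z*(z + 2)*exp(z)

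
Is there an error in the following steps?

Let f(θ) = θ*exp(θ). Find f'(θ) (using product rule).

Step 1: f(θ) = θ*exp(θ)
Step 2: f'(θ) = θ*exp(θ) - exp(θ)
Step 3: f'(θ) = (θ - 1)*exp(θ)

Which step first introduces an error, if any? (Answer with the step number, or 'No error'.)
Step 2

Step 2 is incorrect due to a sign flip.
The step shows: θ*exp(θ) - exp(θ)
The correct value should be: θ*exp(θ) + exp(θ)

Explanation: The sign of one term was flipped: the term exp(θ) was incorrectly written as -exp(θ)
The later steps are derived from this incorrect expression, so the error originates in Step 2.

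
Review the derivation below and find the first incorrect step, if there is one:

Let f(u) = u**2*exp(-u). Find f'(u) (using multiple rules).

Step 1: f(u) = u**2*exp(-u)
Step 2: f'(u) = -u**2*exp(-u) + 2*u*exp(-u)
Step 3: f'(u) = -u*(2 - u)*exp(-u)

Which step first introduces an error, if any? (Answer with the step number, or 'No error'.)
Step 3

Step 3 is incorrect due to a sign flip.
The step shows: -u*(2 - u)*exp(-u)
The correct value should be: u*(2 - u)*exp(-u)

Explanation: The sign of the whole expression was flipped: the term u*(2 - u)*exp(-u) was incorrectly written as -u*(2 - u)*exp(-u)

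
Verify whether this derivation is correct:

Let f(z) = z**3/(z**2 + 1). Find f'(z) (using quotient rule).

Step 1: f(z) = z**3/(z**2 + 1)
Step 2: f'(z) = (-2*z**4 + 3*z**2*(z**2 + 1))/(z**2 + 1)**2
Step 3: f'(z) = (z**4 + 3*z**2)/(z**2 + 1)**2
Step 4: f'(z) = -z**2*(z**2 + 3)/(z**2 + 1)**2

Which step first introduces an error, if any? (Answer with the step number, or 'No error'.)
Step 4

Step 4 is incorrect due to a sign flip.
The step shows: -z**2*(z**2 + 3)/(z**2 + 1)**2
The correct value should be: z**2*(z**2 + 3)/(z**2 + 1)**2

Explanation: The sign of the whole expression was flipped: the term z**2*(z**2 + 3)/(z**2 + 1)**2 was incorrectly written as -z**2*(z**2 + 3)/(z**2 + 1)**2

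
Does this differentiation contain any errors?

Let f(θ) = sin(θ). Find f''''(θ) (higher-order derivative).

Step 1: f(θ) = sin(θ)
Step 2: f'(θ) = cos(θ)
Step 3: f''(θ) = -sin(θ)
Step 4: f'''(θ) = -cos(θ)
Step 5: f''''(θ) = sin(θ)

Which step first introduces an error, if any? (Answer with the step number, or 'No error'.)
No error

All steps in this derivation are correct.
The final answer f''''(θ) = sin(θ) is valid.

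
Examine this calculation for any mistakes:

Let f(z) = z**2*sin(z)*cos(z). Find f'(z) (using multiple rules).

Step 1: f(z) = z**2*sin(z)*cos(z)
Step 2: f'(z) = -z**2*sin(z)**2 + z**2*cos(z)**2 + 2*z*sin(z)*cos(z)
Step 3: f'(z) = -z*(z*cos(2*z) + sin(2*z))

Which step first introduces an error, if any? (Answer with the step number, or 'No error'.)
Step 3

Step 3 is incorrect due to a sign flip.
The step shows: -z*(z*cos(2*z) + sin(2*z))
The correct value should be: z*(z*cos(2*z) + sin(2*z))

Explanation: The sign of the whole expression was flipped: the term z*(z*cos(2*z) + sin(2*z)) was incorrectly written as -z*(z*cos(2*z) + sin(2*z))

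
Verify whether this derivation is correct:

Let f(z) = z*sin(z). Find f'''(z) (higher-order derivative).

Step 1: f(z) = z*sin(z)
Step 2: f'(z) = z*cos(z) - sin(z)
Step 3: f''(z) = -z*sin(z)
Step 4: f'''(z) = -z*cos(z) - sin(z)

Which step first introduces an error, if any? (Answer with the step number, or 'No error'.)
Step 2

Step 2 is incorrect due to a sign flip.
The step shows: z*cos(z) - sin(z)
The correct value should be: z*cos(z) + sin(z)

Explanation: The sign of one term was flipped: the term sin(z) was incorrectly written as -sin(z)
The later steps are derived from this incorrect expression, so the error originates in Step 2.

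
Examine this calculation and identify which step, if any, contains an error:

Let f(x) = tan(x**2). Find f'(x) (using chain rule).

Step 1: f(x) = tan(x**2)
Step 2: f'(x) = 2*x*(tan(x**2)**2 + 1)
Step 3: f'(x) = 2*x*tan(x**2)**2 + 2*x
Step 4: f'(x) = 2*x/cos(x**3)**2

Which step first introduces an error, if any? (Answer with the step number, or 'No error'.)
Step 4

Step 4 is incorrect due to a wrong exponent.
The step shows: 2*x/cos(x**3)**2
The correct value should be: 2*x/cos(x**2)**2

Explanation: The exponent 2 on x was incorrectly written as 3: the term 2*x/cos(x**2)**2 was incorrectly written as 2*x/cos(x**3)**2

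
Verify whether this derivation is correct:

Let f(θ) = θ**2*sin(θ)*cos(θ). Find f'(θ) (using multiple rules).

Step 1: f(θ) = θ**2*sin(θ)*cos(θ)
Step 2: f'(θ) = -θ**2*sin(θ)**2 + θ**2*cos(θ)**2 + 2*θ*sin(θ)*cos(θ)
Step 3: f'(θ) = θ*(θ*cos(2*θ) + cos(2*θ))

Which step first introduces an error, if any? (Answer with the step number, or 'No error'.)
Step 3

Step 3 is incorrect due to a wrong trig function.
The step shows: θ*(θ*cos(2*θ) + cos(2*θ))
The correct value should be: θ*(θ*cos(2*θ) + sin(2*θ))

Explanation: sin(2*θ) was incorrectly written as cos(2*θ): the term θ*(θ*cos(2*θ) + sin(2*θ)) was incorrectly written as θ*(θ*cos(2*θ) + cos(2*θ))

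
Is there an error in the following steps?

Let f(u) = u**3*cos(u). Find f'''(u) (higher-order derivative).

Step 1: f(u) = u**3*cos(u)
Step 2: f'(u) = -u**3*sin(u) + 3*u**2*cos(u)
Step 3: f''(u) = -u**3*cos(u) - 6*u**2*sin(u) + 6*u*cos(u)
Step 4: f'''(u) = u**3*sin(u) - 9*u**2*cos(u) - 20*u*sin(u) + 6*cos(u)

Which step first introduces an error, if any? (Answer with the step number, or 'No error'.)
Step 4

Step 4 is incorrect due to a wrong coefficient.
The step shows: u**3*sin(u) - 9*u**2*cos(u) - 20*u*sin(u) + 6*cos(u)
The correct value should be: u**3*sin(u) - 9*u**2*cos(u) - 18*u*sin(u) + 6*cos(u)

Explanation: The coefficient -18 was incorrectly written as -20: the term -18*u*sin(u) was incorrectly written as -20*u*sin(u)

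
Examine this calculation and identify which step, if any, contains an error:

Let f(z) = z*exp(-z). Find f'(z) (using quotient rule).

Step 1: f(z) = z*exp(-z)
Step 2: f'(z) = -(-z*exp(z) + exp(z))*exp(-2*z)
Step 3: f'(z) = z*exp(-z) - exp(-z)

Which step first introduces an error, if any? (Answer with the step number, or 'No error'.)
Step 2

Step 2 is incorrect due to a sign flip.
The step shows: -(-z*exp(z) + exp(z))*exp(-2*z)
The correct value should be: (-z*exp(z) + exp(z))*exp(-2*z)

Explanation: The sign of the whole expression was flipped: the term (-z*exp(z) + exp(z))*exp(-2*z) was incorrectly written as -(-z*exp(z) + exp(z))*exp(-2*z)
The later steps are derived from this incorrect expression, so the error originates in Step 2.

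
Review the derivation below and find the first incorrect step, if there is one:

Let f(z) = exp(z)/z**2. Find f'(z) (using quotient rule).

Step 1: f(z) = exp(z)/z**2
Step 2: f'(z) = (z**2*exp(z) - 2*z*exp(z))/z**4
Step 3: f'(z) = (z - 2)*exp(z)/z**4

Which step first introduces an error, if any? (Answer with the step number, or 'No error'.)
Step 3

Step 3 is incorrect due to a wrong exponent.
The step shows: (z - 2)*exp(z)/z**4
The correct value should be: (z - 2)*exp(z)/z**3

Explanation: The exponent -3 on z was incorrectly written as -4: the term (z - 2)*exp(z)/z**3 was incorrectly written as (z - 2)*exp(z)/z**4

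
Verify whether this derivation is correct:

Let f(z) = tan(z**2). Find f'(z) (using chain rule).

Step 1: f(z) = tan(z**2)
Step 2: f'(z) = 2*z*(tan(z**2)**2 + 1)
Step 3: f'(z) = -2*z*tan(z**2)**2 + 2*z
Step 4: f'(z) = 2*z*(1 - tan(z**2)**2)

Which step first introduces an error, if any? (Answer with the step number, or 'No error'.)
Step 3

Step 3 is incorrect due to a sign flip.
The step shows: -2*z*tan(z**2)**2 + 2*z
The correct value should be: 2*z*tan(z**2)**2 + 2*z

Explanation: The sign of one term was flipped: the term 2*z*tan(z**2)**2 was incorrectly written as -2*z*tan(z**2)**2
The later steps are derived from this incorrect expression, so the error originates in Step 3.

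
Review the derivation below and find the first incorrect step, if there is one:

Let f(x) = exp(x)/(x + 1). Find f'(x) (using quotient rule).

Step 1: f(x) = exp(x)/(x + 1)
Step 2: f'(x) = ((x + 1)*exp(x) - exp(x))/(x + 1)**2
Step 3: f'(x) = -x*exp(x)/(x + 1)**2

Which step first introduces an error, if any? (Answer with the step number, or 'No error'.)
Step 3

Step 3 is incorrect due to a sign flip.
The step shows: -x*exp(x)/(x + 1)**2
The correct value should be: x*exp(x)/(x + 1)**2

Explanation: The sign of the whole expression was flipped: the term x*exp(x)/(x + 1)**2 was incorrectly written as -x*exp(x)/(x + 1)**2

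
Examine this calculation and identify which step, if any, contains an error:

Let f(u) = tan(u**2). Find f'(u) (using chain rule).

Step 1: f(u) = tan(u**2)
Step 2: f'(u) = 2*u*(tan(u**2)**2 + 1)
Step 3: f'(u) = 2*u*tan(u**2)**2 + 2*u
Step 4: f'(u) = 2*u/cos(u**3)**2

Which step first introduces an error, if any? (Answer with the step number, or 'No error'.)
Step 4

Step 4 is incorrect due to a wrong exponent.
The step shows: 2*u/cos(u**3)**2
The correct value should be: 2*u/cos(u**2)**2

Explanation: The exponent 2 on u was incorrectly written as 3: the term 2*u/cos(u**2)**2 was incorrectly written as 2*u/cos(u**3)**2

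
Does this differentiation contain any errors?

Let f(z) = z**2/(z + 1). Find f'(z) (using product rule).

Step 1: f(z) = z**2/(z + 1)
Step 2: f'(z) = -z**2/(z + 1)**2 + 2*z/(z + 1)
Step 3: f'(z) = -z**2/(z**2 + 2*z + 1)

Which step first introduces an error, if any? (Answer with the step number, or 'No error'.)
Step 3

Step 3 is incorrect due to a dropped term.
The step shows: -z**2/(z**2 + 2*z + 1)
The correct value should be: -z**2/(z**2 + 2*z + 1) + 2*z/(z + 1)

Explanation: A term was dropped: the term 2*z/(z + 1) was incorrectly omitted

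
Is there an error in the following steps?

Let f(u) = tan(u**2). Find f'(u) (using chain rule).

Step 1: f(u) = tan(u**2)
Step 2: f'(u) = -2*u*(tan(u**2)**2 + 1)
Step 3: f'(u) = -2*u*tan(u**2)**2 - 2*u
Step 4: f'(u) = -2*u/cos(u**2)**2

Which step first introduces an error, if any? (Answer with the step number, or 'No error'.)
Step 2

Step 2 is incorrect due to a sign flip.
The step shows: -2*u*(tan(u**2)**2 + 1)
The correct value should be: 2*u*(tan(u**2)**2 + 1)

Explanation: The sign of the whole expression was flipped: the term 2*u*(tan(u**2)**2 + 1) was incorrectly written as -2*u*(tan(u**2)**2 + 1)
The later steps are derived from this incorrect expression, so the error originates in Step 2.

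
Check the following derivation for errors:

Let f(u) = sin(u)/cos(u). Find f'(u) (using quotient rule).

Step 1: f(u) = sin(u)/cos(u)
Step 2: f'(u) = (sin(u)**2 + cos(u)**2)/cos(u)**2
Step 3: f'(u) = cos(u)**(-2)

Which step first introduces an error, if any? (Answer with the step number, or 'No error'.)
No error

All steps in this derivation are correct.
The final answer f'(u) = cos(u)**(-2) is valid.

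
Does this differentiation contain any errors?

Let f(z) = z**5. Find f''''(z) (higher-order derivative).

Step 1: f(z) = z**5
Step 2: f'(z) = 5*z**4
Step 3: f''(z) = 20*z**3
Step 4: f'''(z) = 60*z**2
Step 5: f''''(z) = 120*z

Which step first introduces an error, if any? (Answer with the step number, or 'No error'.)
No error

All steps in this derivation are correct.
The final answer f''''(z) = 120*z is valid.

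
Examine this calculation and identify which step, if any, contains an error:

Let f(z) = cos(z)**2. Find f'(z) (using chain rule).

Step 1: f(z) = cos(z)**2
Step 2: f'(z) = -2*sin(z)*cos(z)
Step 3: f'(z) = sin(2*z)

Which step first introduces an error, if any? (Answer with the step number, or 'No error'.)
Step 3

Step 3 is incorrect due to a sign flip.
The step shows: sin(2*z)
The correct value should be: -sin(2*z)

Explanation: The sign of the whole expression was flipped: the term -sin(2*z) was incorrectly written as sin(2*z)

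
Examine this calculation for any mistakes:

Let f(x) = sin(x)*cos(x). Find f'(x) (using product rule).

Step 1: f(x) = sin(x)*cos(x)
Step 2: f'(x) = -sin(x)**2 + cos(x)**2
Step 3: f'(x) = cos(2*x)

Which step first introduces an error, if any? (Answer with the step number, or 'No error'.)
No error

All steps in this derivation are correct.
The final answer f'(x) = cos(2*x) is valid.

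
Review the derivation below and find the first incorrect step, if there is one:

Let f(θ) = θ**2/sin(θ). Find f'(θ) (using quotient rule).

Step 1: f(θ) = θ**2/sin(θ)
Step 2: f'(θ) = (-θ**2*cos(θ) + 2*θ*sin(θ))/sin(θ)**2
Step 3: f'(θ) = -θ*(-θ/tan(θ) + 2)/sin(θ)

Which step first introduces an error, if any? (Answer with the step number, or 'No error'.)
Step 3

Step 3 is incorrect due to a sign flip.
The step shows: -θ*(-θ/tan(θ) + 2)/sin(θ)
The correct value should be: θ*(-θ/tan(θ) + 2)/sin(θ)

Explanation: The sign of the whole expression was flipped: the term θ*(-θ/tan(θ) + 2)/sin(θ) was incorrectly written as -θ*(-θ/tan(θ) + 2)/sin(θ)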